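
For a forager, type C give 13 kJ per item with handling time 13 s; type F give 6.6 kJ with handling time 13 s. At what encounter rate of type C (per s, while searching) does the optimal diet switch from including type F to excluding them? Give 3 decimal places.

At the threshold, the rate on type C alone equals the profitability of type F: λ·13/(1 + λ·13) = 6.6/13 = 0.5077.
Rearranging, λ(13 − 0.5077×13) = 0.5077, so λ = 0.5077/6.4 = 0.07933 per s.

0.079 per s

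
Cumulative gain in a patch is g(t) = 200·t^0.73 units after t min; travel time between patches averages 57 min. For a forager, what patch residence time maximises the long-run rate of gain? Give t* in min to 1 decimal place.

By the marginal value theorem, leave when the instantaneous gain rate g'(t) equals the habitat-wide average g(t)/(T + t).
g'(t) = 0.73·200·t^-0.27. Setting 0.73·200·t^-0.27 = 200·t^0.73/(57+t) gives 0.73(57+t) = t, so 0.27·t = 0.73×57.
t* = 0.73×57/0.27 = 154.1 min.

154.1 min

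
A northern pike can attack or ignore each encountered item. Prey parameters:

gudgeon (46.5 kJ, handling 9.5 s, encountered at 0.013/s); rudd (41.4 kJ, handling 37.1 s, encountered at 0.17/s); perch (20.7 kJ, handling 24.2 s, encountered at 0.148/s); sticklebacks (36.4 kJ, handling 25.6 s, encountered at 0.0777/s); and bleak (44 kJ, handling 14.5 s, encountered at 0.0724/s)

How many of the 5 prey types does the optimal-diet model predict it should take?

2

Rank by E/h (kJ/s): gudgeon 4.89, bleak 3.03, sticklebacks 1.42, rudd 1.12, perch 0.855. Include each in turn until the next type's E/h falls below the running intake rate.
Rate on top 1: 0.5381. bleak: 3.03 > 0.5381 → include.
Rate on top 2: 1.744. sticklebacks: 1.42 < 1.744 → exclude; stop.
Optimal diet: gudgeon, bleak — 2 of 5 types.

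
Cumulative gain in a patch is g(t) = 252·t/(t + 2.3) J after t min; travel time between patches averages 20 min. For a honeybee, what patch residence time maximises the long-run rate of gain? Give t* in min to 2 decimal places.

6.78 min

Maximise g(t)/(T+t): set derivative to zero → g'(t)(T+t) = g(t).
g'(t) = 252·2.3/(t + 2.3)². Setting 252·2.3/(t+2.3)² = 252t/[(t+2.3)(20+t)] gives 2.3(20+t) = t(t+2.3), so t² = 2.3×20 = 46.
t* = √46 = 6.782 min.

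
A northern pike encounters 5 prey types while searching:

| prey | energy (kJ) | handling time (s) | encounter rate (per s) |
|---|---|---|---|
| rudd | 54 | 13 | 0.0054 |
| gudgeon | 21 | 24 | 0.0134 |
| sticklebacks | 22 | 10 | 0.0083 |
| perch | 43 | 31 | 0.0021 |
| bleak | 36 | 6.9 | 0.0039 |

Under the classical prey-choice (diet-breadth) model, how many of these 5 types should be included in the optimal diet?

5

Profitabilities (E/h, kJ/s): bleak 5.22, rudd 4.15, sticklebacks 2.2, perch 1.39, gudgeon 0.875. Add prey in this order while the next type's profitability exceeds the intake rate on those already taken.
Rate on top 1: 0.1367. rudd: 4.15 > 0.1367 → include.
Rate on top 2: 0.3938. sticklebacks: 2.2 > 0.3938 → include.
Rate on top 3: 0.5208. perch: 1.39 > 0.5208 → include.
Rate on top 4: 0.5661. gudgeon: 0.875 > 0.5661 → include.
Optimal diet: bleak, rudd, sticklebacks, perch, gudgeon — 5 of 5 types.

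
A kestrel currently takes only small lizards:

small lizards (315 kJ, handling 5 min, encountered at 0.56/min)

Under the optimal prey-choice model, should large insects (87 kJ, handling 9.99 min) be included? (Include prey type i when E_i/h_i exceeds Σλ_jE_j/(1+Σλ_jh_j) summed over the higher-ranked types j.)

No

Current rate: (0.56×315)/(1 + 0.56×5) = 46.42 kJ/min.
Profitability of large insects: 87/9.99 = 8.709 kJ/min.
8.709 < 46.42, so adding large insects would lower the average — exclude it.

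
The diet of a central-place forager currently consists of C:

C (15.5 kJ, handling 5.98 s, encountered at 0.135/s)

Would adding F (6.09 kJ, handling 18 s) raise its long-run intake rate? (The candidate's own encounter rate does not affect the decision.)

Intake rate on the current diet: R = (0.135×15.5) / (1 + 0.135×5.98) = 2.093/1.807 = 1.158 kJ/s.
F: E/h = 6.09/18 = 0.3383 kJ/s.
Since 0.3383 < R, time spent handling F is better spent searching.

No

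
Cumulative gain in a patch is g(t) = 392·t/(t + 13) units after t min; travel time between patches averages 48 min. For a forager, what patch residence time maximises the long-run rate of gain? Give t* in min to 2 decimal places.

By the marginal value theorem, leave when the instantaneous gain rate g'(t) equals the habitat-wide average g(t)/(T + t).
g'(t) = 392·13/(t + 13)². Setting 392·13/(t+13)² = 392t/[(t+13)(48+t)] gives 13(48+t) = t(t+13), so t² = 13×48 = 624.
t* = √624 = 24.98 min.

24.98 min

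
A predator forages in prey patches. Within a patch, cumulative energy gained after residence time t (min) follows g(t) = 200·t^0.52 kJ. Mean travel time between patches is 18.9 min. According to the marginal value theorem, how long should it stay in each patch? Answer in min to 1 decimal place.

Maximise g(t)/(T+t): set derivative to zero → g'(t)(T+t) = g(t).
g'(t) = 0.52·200·t^-0.48. Setting 0.52·200·t^-0.48 = 200·t^0.52/(18.9+t) gives 0.52(18.9+t) = t, so 0.48·t = 0.52×18.9.
t* = 0.52×18.9/0.48 = 20.47 min.

20.5 min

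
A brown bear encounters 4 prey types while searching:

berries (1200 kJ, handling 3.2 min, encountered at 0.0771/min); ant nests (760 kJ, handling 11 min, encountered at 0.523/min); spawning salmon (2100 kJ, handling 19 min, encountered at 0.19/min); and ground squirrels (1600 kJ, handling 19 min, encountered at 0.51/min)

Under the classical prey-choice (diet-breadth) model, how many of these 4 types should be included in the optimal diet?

2

Rank by E/h (kJ/min): berries 375, spawning salmon 111, ground squirrels 84.2, ant nests 69.1. Include each in turn until the next type's E/h falls below the running intake rate.
Rate on top 1: 74.21. spawning salmon: 111 > 74.21 → include.
Rate on top 2: 101.2. ground squirrels: 84.2 < 101.2 → exclude; stop.
Optimal diet: berries, spawning salmon — 2 of 4 types.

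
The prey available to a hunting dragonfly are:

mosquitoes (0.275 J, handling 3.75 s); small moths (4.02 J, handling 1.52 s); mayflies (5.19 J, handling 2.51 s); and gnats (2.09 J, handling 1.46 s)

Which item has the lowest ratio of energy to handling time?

mosquitoes

In descending order of E/h:
small moths: 4.02/1.52 = 2.64 J/s
mayflies: 5.19/2.51 = 2.07 J/s
gnats: 2.09/1.46 = 1.43 J/s
mosquitoes: 0.275/3.75 = 0.0733 J/s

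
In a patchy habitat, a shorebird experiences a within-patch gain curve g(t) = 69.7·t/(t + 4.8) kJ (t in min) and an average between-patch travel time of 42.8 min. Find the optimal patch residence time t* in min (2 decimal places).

14.33 min

Optimal t* satisfies g'(t*) = g(t*)/(T + t*).
g'(t) = 69.7·4.8/(t + 4.8)². Setting 69.7·4.8/(t+4.8)² = 69.7t/[(t+4.8)(42.8+t)] gives 4.8(42.8+t) = t(t+4.8), so t² = 4.8×42.8 = 205.4.
t* = √205.4 = 14.33 min.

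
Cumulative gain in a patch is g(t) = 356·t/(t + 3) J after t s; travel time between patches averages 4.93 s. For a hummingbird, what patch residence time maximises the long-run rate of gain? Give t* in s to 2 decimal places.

3.85 s

Optimal t* satisfies g'(t*) = g(t*)/(T + t*).
g'(t) = 356·3/(t + 3)². Setting 356·3/(t+3)² = 356t/[(t+3)(4.93+t)] gives 3(4.93+t) = t(t+3), so t² = 3×4.93 = 14.79.
t* = √14.79 = 3.846 s.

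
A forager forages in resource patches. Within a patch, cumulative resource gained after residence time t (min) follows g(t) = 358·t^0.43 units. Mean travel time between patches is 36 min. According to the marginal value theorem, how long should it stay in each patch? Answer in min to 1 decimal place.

Maximise g(t)/(T+t): set derivative to zero → g'(t)(T+t) = g(t).
g'(t) = 0.43·358·t^-0.57. Setting 0.43·358·t^-0.57 = 358·t^0.43/(36+t) gives 0.43(36+t) = t, so 0.57·t = 0.43×36.
t* = 0.43×36/0.57 = 27.16 min.

27.2 min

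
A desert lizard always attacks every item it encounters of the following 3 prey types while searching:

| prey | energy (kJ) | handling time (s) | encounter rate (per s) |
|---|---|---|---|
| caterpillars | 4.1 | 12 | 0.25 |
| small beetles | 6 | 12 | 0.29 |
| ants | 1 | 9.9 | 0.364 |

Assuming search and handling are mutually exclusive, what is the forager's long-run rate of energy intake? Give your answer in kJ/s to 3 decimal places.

0.282 kJ/s

R = (0.25×4.1 + 0.29×6 + 0.364×1) / (1 + 0.25×12 + 0.29×12 + 0.364×9.9) = 3.129/11.08 = 0.2823 kJ/s.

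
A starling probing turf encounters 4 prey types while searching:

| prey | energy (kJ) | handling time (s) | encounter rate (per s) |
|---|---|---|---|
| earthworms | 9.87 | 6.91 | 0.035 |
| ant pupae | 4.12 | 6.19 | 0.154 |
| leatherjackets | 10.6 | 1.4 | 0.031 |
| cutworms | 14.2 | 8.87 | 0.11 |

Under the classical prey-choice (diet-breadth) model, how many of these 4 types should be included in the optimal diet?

3

Profitabilities (E/h, kJ/s): leatherjackets 7.57, cutworms 1.6, earthworms 1.43, ant pupae 0.666. Add prey in this order while the next type's profitability exceeds the intake rate on those already taken.
Rate on top 1: 0.3149. cutworms: 1.6 > 0.3149 → include.
Rate on top 2: 0.9364. earthworms: 1.43 > 0.9364 → include.
Rate on top 3: 0.989. ant pupae: 0.666 < 0.989 → exclude; stop.
Optimal diet: leatherjackets, cutworms, earthworms — 3 of 4 types.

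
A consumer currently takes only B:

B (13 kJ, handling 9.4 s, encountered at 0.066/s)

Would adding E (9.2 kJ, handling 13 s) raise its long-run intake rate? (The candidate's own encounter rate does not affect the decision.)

Yes

Current rate: (0.066×13)/(1 + 0.066×9.4) = 0.5295 kJ/s.
Profitability of E: 9.2/13 = 0.7077 kJ/s.
0.7077 > 0.5295, so adding E raises the average — include it.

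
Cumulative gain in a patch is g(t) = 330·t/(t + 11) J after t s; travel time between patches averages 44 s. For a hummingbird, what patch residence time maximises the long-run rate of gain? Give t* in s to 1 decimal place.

22.0 s

Optimal t* satisfies g'(t*) = g(t*)/(T + t*).
g'(t) = 330·11/(t + 11)². Setting 330·11/(t+11)² = 330t/[(t+11)(44+t)] gives 11(44+t) = t(t+11), so t² = 11×44 = 484.
t* = √484 = 22 s.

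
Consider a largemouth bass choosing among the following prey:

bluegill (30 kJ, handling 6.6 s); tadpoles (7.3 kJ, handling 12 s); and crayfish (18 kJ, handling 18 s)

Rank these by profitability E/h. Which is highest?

bluegill

In descending order of E/h:
bluegill: 30/6.6 = 4.55 kJ/s
crayfish: 18/18 = 1 kJ/s
tadpoles: 7.3/12 = 0.608 kJ/s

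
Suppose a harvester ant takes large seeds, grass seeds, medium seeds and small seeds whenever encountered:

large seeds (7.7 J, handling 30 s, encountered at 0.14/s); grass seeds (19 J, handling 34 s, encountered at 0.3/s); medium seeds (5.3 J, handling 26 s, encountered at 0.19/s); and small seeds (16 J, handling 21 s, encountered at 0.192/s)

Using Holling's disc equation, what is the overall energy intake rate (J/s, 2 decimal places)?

0.45 J/s

R = (0.14×7.7 + 0.3×19 + 0.19×5.3 + 0.192×16) / (1 + 0.14×30 + 0.3×34 + 0.19×26 + 0.192×21) = 10.86/24.37 = 0.4455 J/s.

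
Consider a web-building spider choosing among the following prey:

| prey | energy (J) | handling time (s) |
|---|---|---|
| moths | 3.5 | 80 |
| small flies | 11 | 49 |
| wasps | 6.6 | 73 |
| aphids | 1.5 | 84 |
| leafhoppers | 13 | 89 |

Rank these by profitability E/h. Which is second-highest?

In descending order of E/h:
small flies: 11/49 = 0.224 J/s
leafhoppers: 13/89 = 0.146 J/s
wasps: 6.6/73 = 0.0904 J/s
moths: 3.5/80 = 0.0437 J/s
aphids: 1.5/84 = 0.0179 J/s

leafhoppers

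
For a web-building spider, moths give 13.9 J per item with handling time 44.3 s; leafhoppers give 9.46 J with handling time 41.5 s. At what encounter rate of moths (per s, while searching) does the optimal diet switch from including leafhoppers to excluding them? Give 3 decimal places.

At the threshold, the rate on moths alone equals the profitability of leafhoppers: λ·13.9/(1 + λ·44.3) = 9.46/41.5 = 0.228.
Rearranging, λ(13.9 − 0.228×44.3) = 0.228, so λ = 0.228/3.802 = 0.05996 per s.

0.060 per s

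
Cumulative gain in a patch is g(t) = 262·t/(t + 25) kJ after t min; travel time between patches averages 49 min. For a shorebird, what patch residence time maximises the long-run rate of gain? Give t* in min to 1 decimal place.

Optimal t* satisfies g'(t*) = g(t*)/(T + t*).
g'(t) = 262·25/(t + 25)². Setting 262·25/(t+25)² = 262t/[(t+25)(49+t)] gives 25(49+t) = t(t+25), so t² = 25×49 = 1225.
t* = √1225 = 35 min.

35.0 min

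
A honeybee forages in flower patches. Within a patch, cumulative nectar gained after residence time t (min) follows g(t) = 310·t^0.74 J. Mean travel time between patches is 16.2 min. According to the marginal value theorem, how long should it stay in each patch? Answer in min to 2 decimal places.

46.11 min

Optimal t* satisfies g'(t*) = g(t*)/(T + t*).
g'(t) = 0.74·310·t^-0.26. Setting 0.74·310·t^-0.26 = 310·t^0.74/(16.2+t) gives 0.74(16.2+t) = t, so 0.26·t = 0.74×16.2.
t* = 0.74×16.2/0.26 = 46.11 min.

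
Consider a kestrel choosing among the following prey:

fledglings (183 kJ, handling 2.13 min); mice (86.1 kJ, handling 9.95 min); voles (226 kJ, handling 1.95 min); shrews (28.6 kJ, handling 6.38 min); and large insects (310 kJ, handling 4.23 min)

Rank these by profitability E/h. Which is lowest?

shrews

Profitability E/h (kJ/min): fledglings = 183/2.13 = 85.9, mice = 86.1/9.95 = 8.65, voles = 226/1.95 = 116, shrews = 28.6/6.38 = 4.48, large insects = 310/4.23 = 73.3.
Ranked: voles > fledglings > large insects > mice > shrews.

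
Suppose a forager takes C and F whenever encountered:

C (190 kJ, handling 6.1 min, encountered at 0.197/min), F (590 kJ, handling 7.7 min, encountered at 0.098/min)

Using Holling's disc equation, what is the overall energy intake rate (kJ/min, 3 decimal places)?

R = (0.197×190 + 0.098×590) / (1 + 0.197×6.1 + 0.098×7.7) = 95.25/2.956 = 32.22 kJ/min.

32.219 kJ/min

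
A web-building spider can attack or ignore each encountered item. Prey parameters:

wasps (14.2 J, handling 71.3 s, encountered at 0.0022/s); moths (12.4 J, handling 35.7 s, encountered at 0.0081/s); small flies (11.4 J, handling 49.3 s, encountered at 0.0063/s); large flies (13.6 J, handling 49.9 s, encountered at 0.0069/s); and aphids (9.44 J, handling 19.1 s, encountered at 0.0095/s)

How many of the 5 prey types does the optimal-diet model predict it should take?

5

Rank by E/h (J/s): aphids 0.494, moths 0.347, large flies 0.273, small flies 0.231, wasps 0.199. Include each in turn until the next type's E/h falls below the running intake rate.
Rate on top 1: 0.07591. moths: 0.347 > 0.07591 → include.
Rate on top 2: 0.1293. large flies: 0.273 > 0.1293 → include.
Rate on top 3: 0.1565. small flies: 0.231 > 0.1565 → include.
Rate on top 4: 0.1674. wasps: 0.199 > 0.1674 → include.
Optimal diet: aphids, moths, large flies, small flies, wasps — 5 of 5 types.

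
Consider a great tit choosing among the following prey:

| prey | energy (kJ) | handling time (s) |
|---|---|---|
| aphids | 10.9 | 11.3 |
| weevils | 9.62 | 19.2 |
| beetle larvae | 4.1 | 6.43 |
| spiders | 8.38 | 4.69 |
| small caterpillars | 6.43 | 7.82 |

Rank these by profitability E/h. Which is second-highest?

Profitability E/h (kJ/s): aphids = 10.9/11.3 = 0.965, weevils = 9.62/19.2 = 0.501, beetle larvae = 4.1/6.43 = 0.638, spiders = 8.38/4.69 = 1.79, small caterpillars = 6.43/7.82 = 0.822.
Ranked: spiders > aphids > small caterpillars > beetle larvae > weevils.

aphids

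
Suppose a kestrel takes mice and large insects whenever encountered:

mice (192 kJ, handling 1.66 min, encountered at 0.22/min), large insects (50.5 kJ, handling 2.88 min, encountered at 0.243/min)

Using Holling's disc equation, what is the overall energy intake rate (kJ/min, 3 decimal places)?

R = (0.22×192 + 0.243×50.5) / (1 + 0.22×1.66 + 0.243×2.88) = 54.51/2.065 = 26.4 kJ/min.

26.397 kJ/min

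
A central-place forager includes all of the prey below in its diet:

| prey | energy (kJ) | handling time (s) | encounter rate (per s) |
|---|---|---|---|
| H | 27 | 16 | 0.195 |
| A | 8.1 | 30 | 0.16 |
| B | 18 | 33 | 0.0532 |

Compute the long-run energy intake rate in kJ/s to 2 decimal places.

R = (0.195×27 + 0.16×8.1 + 0.0532×18) / (1 + 0.195×16 + 0.16×30 + 0.0532×33) = 7.519/10.68 = 0.7043 kJ/s.

0.70 kJ/s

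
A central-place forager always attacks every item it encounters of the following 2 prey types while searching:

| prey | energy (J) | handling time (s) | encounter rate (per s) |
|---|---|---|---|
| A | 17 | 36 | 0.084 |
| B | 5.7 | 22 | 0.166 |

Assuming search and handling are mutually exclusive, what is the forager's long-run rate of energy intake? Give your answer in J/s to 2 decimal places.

R = (0.084×17 + 0.166×5.7) / (1 + 0.084×36 + 0.166×22) = 2.374/7.676 = 0.3093 J/s.

0.31 J/s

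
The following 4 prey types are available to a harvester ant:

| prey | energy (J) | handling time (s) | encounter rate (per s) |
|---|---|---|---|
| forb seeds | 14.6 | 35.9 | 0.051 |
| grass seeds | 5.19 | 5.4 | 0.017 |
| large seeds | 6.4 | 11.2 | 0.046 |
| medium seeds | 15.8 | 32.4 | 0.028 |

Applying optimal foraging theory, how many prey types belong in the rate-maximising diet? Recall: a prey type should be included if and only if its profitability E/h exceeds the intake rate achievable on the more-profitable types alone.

4

Profitabilities (E/h, J/s): grass seeds 0.961, large seeds 0.571, medium seeds 0.488, forb seeds 0.407. Add prey in this order while the next type's profitability exceeds the intake rate on those already taken.
Rate on top 1: 0.08081. large seeds: 0.571 > 0.08081 → include.
Rate on top 2: 0.2381. medium seeds: 0.488 > 0.2381 → include.
Rate on top 3: 0.3281. forb seeds: 0.407 > 0.3281 → include.
Optimal diet: grass seeds, large seeds, medium seeds, forb seeds — 4 of 4 types.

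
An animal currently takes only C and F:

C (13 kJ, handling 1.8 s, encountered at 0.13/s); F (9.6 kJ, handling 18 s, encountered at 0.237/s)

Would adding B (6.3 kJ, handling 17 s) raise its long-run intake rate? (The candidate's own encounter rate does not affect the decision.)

No

Current rate: (0.13×13 + 0.237×9.6)/(1 + 0.13×1.8 + 0.237×18) = 0.7209 kJ/s.
B: E/h = 6.3/17 = 0.3706 kJ/s.
Since 0.3706 < R, time spent handling B is better spent searching.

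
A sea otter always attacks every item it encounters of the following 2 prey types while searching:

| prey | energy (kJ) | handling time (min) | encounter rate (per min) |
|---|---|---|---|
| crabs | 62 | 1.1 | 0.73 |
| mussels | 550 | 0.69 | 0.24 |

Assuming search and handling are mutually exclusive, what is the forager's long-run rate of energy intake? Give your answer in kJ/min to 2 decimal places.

90.04 kJ/min

Energy encountered per unit search time: 0.73×62 + 0.24×550 = 177.3 kJ/min.
Handling time per unit search time: 0.73×1.1 + 0.24×0.69 = 0.9686.
Rate = 177.3/(1 + 0.9686) = 90.04 kJ/min.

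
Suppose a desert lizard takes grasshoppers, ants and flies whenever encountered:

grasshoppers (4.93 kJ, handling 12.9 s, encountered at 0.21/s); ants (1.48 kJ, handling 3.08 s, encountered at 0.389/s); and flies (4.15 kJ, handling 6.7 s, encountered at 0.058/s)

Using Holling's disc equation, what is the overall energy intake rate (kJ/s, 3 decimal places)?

Energy encountered per unit search time: 0.21×4.93 + 0.389×1.48 + 0.058×4.15 = 1.852 kJ/s.
Handling time per unit search time: 0.21×12.9 + 0.389×3.08 + 0.058×6.7 = 4.296.
Rate = 1.852/(1 + 4.296) = 0.3497 kJ/s.

0.350 kJ/s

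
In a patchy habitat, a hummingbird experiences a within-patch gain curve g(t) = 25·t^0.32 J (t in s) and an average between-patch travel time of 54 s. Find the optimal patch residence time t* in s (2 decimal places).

25.41 s

Maximise g(t)/(T+t): set derivative to zero → g'(t)(T+t) = g(t).
g'(t) = 0.32·25·t^-0.68. Setting 0.32·25·t^-0.68 = 25·t^0.32/(54+t) gives 0.32(54+t) = t, so 0.68·t = 0.32×54.
t* = 0.32×54/0.68 = 25.41 s.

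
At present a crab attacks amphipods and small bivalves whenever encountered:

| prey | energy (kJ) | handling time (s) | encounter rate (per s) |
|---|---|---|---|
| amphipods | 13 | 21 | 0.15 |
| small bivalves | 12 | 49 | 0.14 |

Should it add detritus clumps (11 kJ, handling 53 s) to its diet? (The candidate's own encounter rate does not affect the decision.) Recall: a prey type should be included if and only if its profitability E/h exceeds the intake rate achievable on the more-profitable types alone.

Intake rate on the current diet: R = (0.15×13 + 0.14×12) / (1 + 0.15×21 + 0.14×49) = 3.63/11.01 = 0.3297 kJ/s.
detritus clumps: E/h = 11/53 = 0.2075 kJ/s.
0.2075 < 0.3297, so adding detritus clumps would lower the average — exclude it.

No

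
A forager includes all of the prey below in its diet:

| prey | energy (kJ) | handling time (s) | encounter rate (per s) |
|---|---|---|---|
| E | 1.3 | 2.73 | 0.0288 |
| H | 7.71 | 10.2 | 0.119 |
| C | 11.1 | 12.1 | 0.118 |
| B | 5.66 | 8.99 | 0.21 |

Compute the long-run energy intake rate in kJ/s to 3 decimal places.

0.616 kJ/s

Energy encountered per unit search time: 0.0288×1.3 + 0.119×7.71 + 0.118×11.1 + 0.21×5.66 = 3.453 kJ/s.
Handling time per unit search time: 0.0288×2.73 + 0.119×10.2 + 0.118×12.1 + 0.21×8.99 = 4.608.
Rate = 3.453/(1 + 4.608) = 0.6158 kJ/s.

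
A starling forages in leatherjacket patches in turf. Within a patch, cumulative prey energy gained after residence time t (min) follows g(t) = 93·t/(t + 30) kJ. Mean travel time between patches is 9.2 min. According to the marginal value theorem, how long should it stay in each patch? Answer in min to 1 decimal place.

Optimal t* satisfies g'(t*) = g(t*)/(T + t*).
g'(t) = 93·30/(t + 30)². Setting 93·30/(t+30)² = 93t/[(t+30)(9.2+t)] gives 30(9.2+t) = t(t+30), so t² = 30×9.2 = 276.
t* = √276 = 16.61 min.

16.6 min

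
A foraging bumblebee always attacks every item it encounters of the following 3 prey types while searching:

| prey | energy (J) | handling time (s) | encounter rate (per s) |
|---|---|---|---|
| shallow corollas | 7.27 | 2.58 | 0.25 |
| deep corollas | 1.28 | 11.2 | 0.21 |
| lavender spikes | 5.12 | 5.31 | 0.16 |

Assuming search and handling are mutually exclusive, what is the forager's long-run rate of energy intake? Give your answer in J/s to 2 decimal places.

0.60 J/s

Energy encountered per unit search time: 0.25×7.27 + 0.21×1.28 + 0.16×5.12 = 2.905 J/s.
Handling time per unit search time: 0.25×2.58 + 0.21×11.2 + 0.16×5.31 = 3.847.
Rate = 2.905/(1 + 3.847) = 0.5995 J/s.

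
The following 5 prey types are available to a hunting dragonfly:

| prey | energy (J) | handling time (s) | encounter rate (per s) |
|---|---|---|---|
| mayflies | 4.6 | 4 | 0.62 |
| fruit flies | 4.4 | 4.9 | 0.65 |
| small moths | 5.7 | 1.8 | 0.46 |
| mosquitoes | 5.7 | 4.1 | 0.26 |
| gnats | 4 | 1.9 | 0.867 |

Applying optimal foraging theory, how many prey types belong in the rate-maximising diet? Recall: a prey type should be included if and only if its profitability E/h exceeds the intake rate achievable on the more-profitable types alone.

Profitabilities (E/h, J/s): small moths 3.17, gnats 2.11, mosquitoes 1.39, mayflies 1.15, fruit flies 0.898. Add prey in this order while the next type's profitability exceeds the intake rate on those already taken.
Rate on top 1: 1.434. gnats: 2.11 > 1.434 → include.
Rate on top 2: 1.752. mosquitoes: 1.39 < 1.752 → exclude; stop.
Optimal diet: small moths, gnats — 2 of 5 types.

2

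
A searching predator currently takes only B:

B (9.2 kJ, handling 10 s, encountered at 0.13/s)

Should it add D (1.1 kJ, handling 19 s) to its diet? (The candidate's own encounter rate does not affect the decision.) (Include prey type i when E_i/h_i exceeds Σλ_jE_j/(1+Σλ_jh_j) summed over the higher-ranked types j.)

Current rate: (0.13×9.2)/(1 + 0.13×10) = 0.52 kJ/s.
D: E/h = 1.1/19 = 0.05789 kJ/s.
Since 0.05789 < R, time spent handling D is better spent searching.

No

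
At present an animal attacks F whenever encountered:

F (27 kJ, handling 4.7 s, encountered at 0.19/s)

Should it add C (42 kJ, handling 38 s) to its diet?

On F alone, R = ΣλE/(1+Σλh) = 5.13/1.893 = 2.71 kJ/s.
C: E/h = 42/38 = 1.105 kJ/s.
Since 1.105 < R, time spent handling C is better spent searching.

No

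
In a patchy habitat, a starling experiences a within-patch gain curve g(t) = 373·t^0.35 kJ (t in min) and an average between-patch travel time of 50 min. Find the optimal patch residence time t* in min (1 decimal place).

26.9 min

Maximise g(t)/(T+t): set derivative to zero → g'(t)(T+t) = g(t).
g'(t) = 0.35·373·t^-0.65. Setting 0.35·373·t^-0.65 = 373·t^0.35/(50+t) gives 0.35(50+t) = t, so 0.65·t = 0.35×50.
t* = 0.35×50/0.65 = 26.92 min.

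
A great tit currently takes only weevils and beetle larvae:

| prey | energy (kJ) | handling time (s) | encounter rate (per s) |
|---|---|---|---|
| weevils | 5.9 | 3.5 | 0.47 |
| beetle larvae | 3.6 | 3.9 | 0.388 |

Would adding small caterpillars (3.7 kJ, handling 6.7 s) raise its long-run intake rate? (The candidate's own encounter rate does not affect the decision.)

Current rate: (0.47×5.9 + 0.388×3.6)/(1 + 0.47×3.5 + 0.388×3.9) = 1.003 kJ/s.
Profitability of small caterpillars: 3.7/6.7 = 0.5522 kJ/s.
Since 0.5522 < R, time spent handling small caterpillars is better spent searching.

No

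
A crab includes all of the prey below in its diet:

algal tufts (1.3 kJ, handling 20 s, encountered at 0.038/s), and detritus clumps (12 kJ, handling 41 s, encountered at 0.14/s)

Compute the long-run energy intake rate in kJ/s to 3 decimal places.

Energy encountered per unit search time: 0.038×1.3 + 0.14×12 = 1.729 kJ/s.
Handling time per unit search time: 0.038×20 + 0.14×41 = 6.5.
Rate = 1.729/(1 + 6.5) = 0.2306 kJ/s.

0.231 kJ/s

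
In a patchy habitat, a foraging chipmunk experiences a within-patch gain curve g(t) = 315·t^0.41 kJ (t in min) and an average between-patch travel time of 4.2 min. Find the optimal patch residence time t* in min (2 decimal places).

Optimal t* satisfies g'(t*) = g(t*)/(T + t*).
g'(t) = 0.41·315·t^-0.59. Setting 0.41·315·t^-0.59 = 315·t^0.41/(4.2+t) gives 0.41(4.2+t) = t, so 0.59·t = 0.41×4.2.
t* = 0.41×4.2/0.59 = 2.919 min.

2.92 min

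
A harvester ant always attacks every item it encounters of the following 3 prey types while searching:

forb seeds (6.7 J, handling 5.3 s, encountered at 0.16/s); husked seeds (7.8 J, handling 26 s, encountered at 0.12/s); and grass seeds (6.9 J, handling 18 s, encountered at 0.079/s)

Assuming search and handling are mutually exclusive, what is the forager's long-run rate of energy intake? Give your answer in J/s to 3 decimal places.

0.400 J/s

R = (0.16×6.7 + 0.12×7.8 + 0.079×6.9) / (1 + 0.16×5.3 + 0.12×26 + 0.079×18) = 2.553/6.39 = 0.3995 J/s.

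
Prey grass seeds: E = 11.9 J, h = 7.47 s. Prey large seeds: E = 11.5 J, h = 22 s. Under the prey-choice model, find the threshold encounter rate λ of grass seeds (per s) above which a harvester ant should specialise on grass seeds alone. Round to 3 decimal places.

0.065 per s

Drop large seeds once their profitability E₂/h₂ falls below the rate achievable on grass seeds alone: E₂/h₂ = λE₁/(1 + λh₁).
Solve for λ: λE₁h₂ = E₂(1 + λh₁) → λ(E₁h₂ − E₂h₁) = E₂ → λ = E₂/(E₁h₂ − E₂h₁).
λ = 11.5/(11.9×22 − 11.5×7.47) = 11.5/175.9 = 0.06538 per s.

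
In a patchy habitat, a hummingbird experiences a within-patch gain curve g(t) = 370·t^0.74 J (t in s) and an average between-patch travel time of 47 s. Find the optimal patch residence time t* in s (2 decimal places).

133.77 s

Optimal t* satisfies g'(t*) = g(t*)/(T + t*).
g'(t) = 0.74·370·t^-0.26. Setting 0.74·370·t^-0.26 = 370·t^0.74/(47+t) gives 0.74(47+t) = t, so 0.26·t = 0.74×47.
t* = 0.74×47/0.26 = 133.8 s.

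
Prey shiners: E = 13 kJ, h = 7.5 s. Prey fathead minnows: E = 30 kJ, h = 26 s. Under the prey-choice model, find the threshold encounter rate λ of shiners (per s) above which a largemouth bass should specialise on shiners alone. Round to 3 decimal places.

Drop fathead minnows once their profitability E₂/h₂ falls below the rate achievable on shiners alone: E₂/h₂ = λE₁/(1 + λh₁).
Solve for λ: λE₁h₂ = E₂(1 + λh₁) → λ(E₁h₂ − E₂h₁) = E₂ → λ = E₂/(E₁h₂ − E₂h₁).
λ = 30/(13×26 − 30×7.5) = 30/113 = 0.2655 per s.

0.265 per s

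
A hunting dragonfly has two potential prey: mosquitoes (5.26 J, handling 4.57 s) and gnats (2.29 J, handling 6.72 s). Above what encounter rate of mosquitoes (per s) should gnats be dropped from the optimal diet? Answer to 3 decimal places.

Drop gnats once their profitability E₂/h₂ falls below the rate achievable on mosquitoes alone: E₂/h₂ = λE₁/(1 + λh₁).
Solve for λ: λE₁h₂ = E₂(1 + λh₁) → λ(E₁h₂ − E₂h₁) = E₂ → λ = E₂/(E₁h₂ − E₂h₁).
λ = 2.29/(5.26×6.72 − 2.29×4.57) = 2.29/24.88 = 0.09203 per s.

0.092 per s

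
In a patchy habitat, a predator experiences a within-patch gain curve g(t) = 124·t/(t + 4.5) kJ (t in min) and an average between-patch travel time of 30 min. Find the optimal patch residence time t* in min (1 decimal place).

11.6 min

By the marginal value theorem, leave when the instantaneous gain rate g'(t) equals the habitat-wide average g(t)/(T + t).
g'(t) = 124·4.5/(t + 4.5)². Setting 124·4.5/(t+4.5)² = 124t/[(t+4.5)(30+t)] gives 4.5(30+t) = t(t+4.5), so t² = 4.5×30 = 135.
t* = √135 = 11.62 min.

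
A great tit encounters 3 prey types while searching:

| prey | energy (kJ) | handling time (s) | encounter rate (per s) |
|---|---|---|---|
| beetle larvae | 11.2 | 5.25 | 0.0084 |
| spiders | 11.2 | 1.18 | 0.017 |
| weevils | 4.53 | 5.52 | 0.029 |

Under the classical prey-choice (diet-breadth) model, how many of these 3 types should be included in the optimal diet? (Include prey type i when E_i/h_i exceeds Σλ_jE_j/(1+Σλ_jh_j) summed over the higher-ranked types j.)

3

Rank by E/h (kJ/s): spiders 9.49, beetle larvae 2.13, weevils 0.821. Include each in turn until the next type's E/h falls below the running intake rate.
Rate on top 1: 0.1867. beetle larvae: 2.13 > 0.1867 → include.
Rate on top 2: 0.2673. weevils: 0.821 > 0.2673 → include.
Optimal diet: spiders, beetle larvae, weevils — 3 of 3 types.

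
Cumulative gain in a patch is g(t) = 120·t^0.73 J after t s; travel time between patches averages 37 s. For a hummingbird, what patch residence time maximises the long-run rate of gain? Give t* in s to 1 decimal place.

100.0 s

By the marginal value theorem, leave when the instantaneous gain rate g'(t) equals the habitat-wide average g(t)/(T + t).
g'(t) = 0.73·120·t^-0.27. Setting 0.73·120·t^-0.27 = 120·t^0.73/(37+t) gives 0.73(37+t) = t, so 0.27·t = 0.73×37.
t* = 0.73×37/0.27 = 100 s.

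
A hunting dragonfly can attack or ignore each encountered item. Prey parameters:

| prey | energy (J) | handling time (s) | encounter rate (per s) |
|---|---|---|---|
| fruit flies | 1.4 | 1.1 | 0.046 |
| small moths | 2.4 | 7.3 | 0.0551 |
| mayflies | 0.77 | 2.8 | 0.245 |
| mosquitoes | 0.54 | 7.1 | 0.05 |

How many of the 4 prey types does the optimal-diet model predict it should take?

E/h in descending order: fruit flies 1.27, small moths 0.329, mayflies 0.275, mosquitoes 0.0761 J/s. The optimal diet is the largest prefix of this list for which every included type satisfies E_i/h_i > R on the types above it.
Rate on top 1: 0.0613. small moths: 0.329 > 0.0613 → include.
Rate on top 2: 0.1353. mayflies: 0.275 > 0.1353 → include.
Rate on top 3: 0.1801. mosquitoes: 0.0761 < 0.1801 → exclude; stop.
Optimal diet: fruit flies, small moths, mayflies — 3 of 4 types.

3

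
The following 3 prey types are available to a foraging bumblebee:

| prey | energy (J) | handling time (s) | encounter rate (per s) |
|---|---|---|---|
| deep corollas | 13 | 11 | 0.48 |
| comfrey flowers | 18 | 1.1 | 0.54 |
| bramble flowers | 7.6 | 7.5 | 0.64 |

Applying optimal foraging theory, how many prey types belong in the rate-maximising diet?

1

E/h in descending order: comfrey flowers 16.4, deep corollas 1.18, bramble flowers 1.01 J/s. The optimal diet is the largest prefix of this list for which every included type satisfies E_i/h_i > R on the types above it.
Rate on top 1: 6.098. deep corollas: 1.18 < 6.098 → exclude; stop.
Optimal diet: comfrey flowers — 1 of 3 types.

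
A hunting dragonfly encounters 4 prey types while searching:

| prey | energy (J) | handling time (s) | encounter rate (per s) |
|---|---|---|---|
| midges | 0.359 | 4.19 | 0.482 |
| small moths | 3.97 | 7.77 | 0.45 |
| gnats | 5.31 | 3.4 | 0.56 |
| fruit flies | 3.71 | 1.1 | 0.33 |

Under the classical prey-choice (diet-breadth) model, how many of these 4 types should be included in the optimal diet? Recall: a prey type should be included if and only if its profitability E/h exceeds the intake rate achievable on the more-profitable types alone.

2

Rank by E/h (J/s): fruit flies 3.37, gnats 1.56, small moths 0.511, midges 0.0857. Include each in turn until the next type's E/h falls below the running intake rate.
Rate on top 1: 0.8982. gnats: 1.56 > 0.8982 → include.
Rate on top 2: 1.285. small moths: 0.511 < 1.285 → exclude; stop.
Optimal diet: fruit flies, gnats — 2 of 4 types.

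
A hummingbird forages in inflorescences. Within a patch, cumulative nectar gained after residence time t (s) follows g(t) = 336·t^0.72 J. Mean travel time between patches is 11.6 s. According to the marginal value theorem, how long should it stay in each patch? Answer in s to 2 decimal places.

Optimal t* satisfies g'(t*) = g(t*)/(T + t*).
g'(t) = 0.72·336·t^-0.28. Setting 0.72·336·t^-0.28 = 336·t^0.72/(11.6+t) gives 0.72(11.6+t) = t, so 0.28·t = 0.72×11.6.
t* = 0.72×11.6/0.28 = 29.83 s.

29.83 s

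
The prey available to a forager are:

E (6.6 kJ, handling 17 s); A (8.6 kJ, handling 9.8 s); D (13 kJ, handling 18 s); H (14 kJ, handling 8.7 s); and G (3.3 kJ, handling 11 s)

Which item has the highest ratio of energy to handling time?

Profitability E/h (kJ/s): E = 6.6/17 = 0.388, A = 8.6/9.8 = 0.878, D = 13/18 = 0.722, H = 14/8.7 = 1.61, G = 3.3/11 = 0.3.
Ranked: H > A > D > E > G.

H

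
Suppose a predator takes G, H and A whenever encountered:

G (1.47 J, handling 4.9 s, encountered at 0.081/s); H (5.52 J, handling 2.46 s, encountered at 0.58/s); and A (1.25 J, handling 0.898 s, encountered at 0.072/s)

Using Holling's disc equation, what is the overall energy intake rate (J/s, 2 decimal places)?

R = Σλ_iE_i / (1 + Σλ_ih_i)
Numerator: 0.081×1.47 + 0.58×5.52 + 0.072×1.25 = 3.411
Denominator: 1 + 0.081×4.9 + 0.58×2.46 + 0.072×0.898 = 2.888
R = 3.411/2.888 = 1.181 J/s

1.18 J/s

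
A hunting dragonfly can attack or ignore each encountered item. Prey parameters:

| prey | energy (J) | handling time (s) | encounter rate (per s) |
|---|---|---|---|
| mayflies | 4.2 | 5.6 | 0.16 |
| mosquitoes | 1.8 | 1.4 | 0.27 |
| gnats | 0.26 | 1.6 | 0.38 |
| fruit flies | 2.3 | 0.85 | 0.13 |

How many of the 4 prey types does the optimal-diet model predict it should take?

Profitabilities (E/h, J/s): fruit flies 2.71, mosquitoes 1.29, mayflies 0.75, gnats 0.163. Add prey in this order while the next type's profitability exceeds the intake rate on those already taken.
Rate on top 1: 0.2692. mosquitoes: 1.29 > 0.2692 → include.
Rate on top 2: 0.5274. mayflies: 0.75 > 0.5274 → include.
Rate on top 3: 0.611. gnats: 0.163 < 0.611 → exclude; stop.
Optimal diet: fruit flies, mosquitoes, mayflies — 3 of 4 types.

3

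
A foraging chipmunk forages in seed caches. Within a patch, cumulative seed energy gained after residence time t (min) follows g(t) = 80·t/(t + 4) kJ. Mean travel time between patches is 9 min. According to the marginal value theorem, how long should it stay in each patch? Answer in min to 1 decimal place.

6.0 min

Optimal t* satisfies g'(t*) = g(t*)/(T + t*).
g'(t) = 80·4/(t + 4)². Setting 80·4/(t+4)² = 80t/[(t+4)(9+t)] gives 4(9+t) = t(t+4), so t² = 4×9 = 36.
t* = √36 = 6 min.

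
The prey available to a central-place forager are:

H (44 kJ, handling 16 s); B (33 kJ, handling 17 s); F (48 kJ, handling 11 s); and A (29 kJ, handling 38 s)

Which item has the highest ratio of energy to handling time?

In descending order of E/h:
F: 48/11 = 4.36 kJ/s
H: 44/16 = 2.75 kJ/s
B: 33/17 = 1.94 kJ/s
A: 29/38 = 0.763 kJ/s

F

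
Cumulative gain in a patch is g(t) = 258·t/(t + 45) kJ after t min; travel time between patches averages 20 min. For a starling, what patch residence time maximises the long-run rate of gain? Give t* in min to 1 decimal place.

Optimal t* satisfies g'(t*) = g(t*)/(T + t*).
g'(t) = 258·45/(t + 45)². Setting 258·45/(t+45)² = 258t/[(t+45)(20+t)] gives 45(20+t) = t(t+45), so t² = 45×20 = 900.
t* = √900 = 30 min.

30.0 min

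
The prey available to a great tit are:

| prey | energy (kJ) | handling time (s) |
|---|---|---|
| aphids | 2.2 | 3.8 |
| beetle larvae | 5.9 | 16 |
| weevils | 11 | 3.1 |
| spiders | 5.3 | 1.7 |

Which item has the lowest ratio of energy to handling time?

beetle larvae

Profitability E/h (kJ/s): aphids = 2.2/3.8 = 0.579, beetle larvae = 5.9/16 = 0.369, weevils = 11/3.1 = 3.55, spiders = 5.3/1.7 = 3.12.
Ranked: weevils > spiders > aphids > beetle larvae.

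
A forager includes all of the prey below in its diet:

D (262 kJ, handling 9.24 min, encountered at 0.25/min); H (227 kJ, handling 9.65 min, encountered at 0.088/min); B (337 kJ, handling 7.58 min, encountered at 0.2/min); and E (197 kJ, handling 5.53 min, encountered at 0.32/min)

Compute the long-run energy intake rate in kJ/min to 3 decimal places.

29.002 kJ/min

R = Σλ_iE_i / (1 + Σλ_ih_i)
Numerator: 0.25×262 + 0.088×227 + 0.2×337 + 0.32×197 = 215.9
Denominator: 1 + 0.25×9.24 + 0.088×9.65 + 0.2×7.58 + 0.32×5.53 = 7.445
R = 215.9/7.445 = 29 kJ/min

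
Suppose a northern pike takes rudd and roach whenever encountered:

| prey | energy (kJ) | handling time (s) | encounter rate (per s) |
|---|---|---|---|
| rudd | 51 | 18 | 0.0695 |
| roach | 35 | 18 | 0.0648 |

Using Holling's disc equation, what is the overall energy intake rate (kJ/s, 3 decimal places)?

1.701 kJ/s

Energy encountered per unit search time: 0.0695×51 + 0.0648×35 = 5.812 kJ/s.
Handling time per unit search time: 0.0695×18 + 0.0648×18 = 2.417.
Rate = 5.812/(1 + 2.417) = 1.701 kJ/s.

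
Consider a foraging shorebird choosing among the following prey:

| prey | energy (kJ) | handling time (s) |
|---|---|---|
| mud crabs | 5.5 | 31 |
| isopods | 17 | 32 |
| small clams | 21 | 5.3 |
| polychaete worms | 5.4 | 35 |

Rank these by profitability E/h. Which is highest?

small clams

In descending order of E/h:
small clams: 21/5.3 = 3.96 kJ/s
isopods: 17/32 = 0.531 kJ/s
mud crabs: 5.5/31 = 0.177 kJ/s
polychaete worms: 5.4/35 = 0.154 kJ/s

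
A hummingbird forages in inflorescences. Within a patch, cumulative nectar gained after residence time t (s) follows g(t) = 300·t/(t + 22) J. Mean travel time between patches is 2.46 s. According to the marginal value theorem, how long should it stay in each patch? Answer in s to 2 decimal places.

Optimal t* satisfies g'(t*) = g(t*)/(T + t*).
g'(t) = 300·22/(t + 22)². Setting 300·22/(t+22)² = 300t/[(t+22)(2.46+t)] gives 22(2.46+t) = t(t+22), so t² = 22×2.46 = 54.12.
t* = √54.12 = 7.357 s.

7.36 s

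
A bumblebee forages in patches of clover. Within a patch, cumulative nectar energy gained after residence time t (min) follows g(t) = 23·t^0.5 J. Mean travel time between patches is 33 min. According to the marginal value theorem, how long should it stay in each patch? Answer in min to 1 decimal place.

By the marginal value theorem, leave when the instantaneous gain rate g'(t) equals the habitat-wide average g(t)/(T + t).
g'(t) = 0.5·23·t^-0.5. Setting 0.5·23·t^-0.5 = 23·t^0.5/(33+t) gives 0.5(33+t) = t, so 0.50·t = 0.5×33.
t* = 0.5×33/0.50 = 33 min.

33.0 min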